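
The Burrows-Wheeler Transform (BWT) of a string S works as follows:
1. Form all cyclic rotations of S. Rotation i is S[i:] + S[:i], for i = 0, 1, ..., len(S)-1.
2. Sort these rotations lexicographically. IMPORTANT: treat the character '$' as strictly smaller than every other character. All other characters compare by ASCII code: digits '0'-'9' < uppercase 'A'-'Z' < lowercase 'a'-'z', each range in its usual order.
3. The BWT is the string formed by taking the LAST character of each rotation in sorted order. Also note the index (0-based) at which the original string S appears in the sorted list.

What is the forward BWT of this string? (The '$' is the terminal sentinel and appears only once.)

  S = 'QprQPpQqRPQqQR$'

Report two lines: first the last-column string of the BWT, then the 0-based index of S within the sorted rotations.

All 15 rotations (rotation i = S[i:]+S[:i]):
  rot[0] = QprQPpQqRPQqQR$
  rot[1] = prQPpQqRPQqQR$Q
  rot[2] = rQPpQqRPQqQR$Qp
  rot[3] = QPpQqRPQqQR$Qpr
  rot[4] = PpQqRPQqQR$QprQ
  rot[5] = pQqRPQqQR$QprQP
  rot[6] = QqRPQqQR$QprQPp
  rot[7] = qRPQqQR$QprQPpQ
  rot[8] = RPQqQR$QprQPpQq
  rot[9] = PQqQR$QprQPpQqR
  rot[10] = QqQR$QprQPpQqRP
  rot[11] = qQR$QprQPpQqRPQ
  rot[12] = QR$QprQPpQqRPQq
  rot[13] = R$QprQPpQqRPQqQ
  rot[14] = $QprQPpQqRPQqQR
Sorted (with $ < everything):
  sorted[0] = $QprQPpQqRPQqQR  (last char: 'R')
  sorted[1] = PQqQR$QprQPpQqR  (last char: 'R')
  sorted[2] = PpQqRPQqQR$QprQ  (last char: 'Q')
  sorted[3] = QPpQqRPQqQR$Qpr  (last char: 'r')
  sorted[4] = QR$QprQPpQqRPQq  (last char: 'q')
  sorted[5] = QprQPpQqRPQqQR$  (last char: '$')
  sorted[6] = QqQR$QprQPpQqRP  (last char: 'P')
  sorted[7] = QqRPQqQR$QprQPp  (last char: 'p')
  sorted[8] = R$QprQPpQqRPQqQ  (last char: 'Q')
  sorted[9] = RPQqQR$QprQPpQq  (last char: 'q')
  sorted[10] = pQqRPQqQR$QprQP  (last char: 'P')
  sorted[11] = prQPpQqRPQqQR$Q  (last char: 'Q')
  sorted[12] = qQR$QprQPpQqRPQ  (last char: 'Q')
  sorted[13] = qRPQqQR$QprQPpQ  (last char: 'Q')
  sorted[14] = rQPpQqRPQqQR$Qp  (last char: 'p')
Last column: RRQrq$PpQqPQQQp
Original string S is at sorted index 5

Answer: RRQrq$PpQqPQQQp
5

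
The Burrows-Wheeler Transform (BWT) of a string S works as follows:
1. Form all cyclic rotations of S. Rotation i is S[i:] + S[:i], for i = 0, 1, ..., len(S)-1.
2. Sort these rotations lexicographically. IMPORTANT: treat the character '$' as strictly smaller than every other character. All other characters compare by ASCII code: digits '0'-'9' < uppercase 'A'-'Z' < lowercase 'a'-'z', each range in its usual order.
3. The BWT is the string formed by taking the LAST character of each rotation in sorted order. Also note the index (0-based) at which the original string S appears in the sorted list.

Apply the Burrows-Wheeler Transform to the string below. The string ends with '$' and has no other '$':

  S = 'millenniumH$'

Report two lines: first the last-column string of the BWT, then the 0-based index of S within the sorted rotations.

All 12 rotations (rotation i = S[i:]+S[:i]):
  rot[0] = millenniumH$
  rot[1] = illenniumH$m
  rot[2] = llenniumH$mi
  rot[3] = lenniumH$mil
  rot[4] = enniumH$mill
  rot[5] = nniumH$mille
  rot[6] = niumH$millen
  rot[7] = iumH$millenn
  rot[8] = umH$millenni
  rot[9] = mH$millenniu
  rot[10] = H$millennium
  rot[11] = $millenniumH
Sorted (with $ < everything):
  sorted[0] = $millenniumH  (last char: 'H')
  sorted[1] = H$millennium  (last char: 'm')
  sorted[2] = enniumH$mill  (last char: 'l')
  sorted[3] = illenniumH$m  (last char: 'm')
  sorted[4] = iumH$millenn  (last char: 'n')
  sorted[5] = lenniumH$mil  (last char: 'l')
  sorted[6] = llenniumH$mi  (last char: 'i')
  sorted[7] = mH$millenniu  (last char: 'u')
  sorted[8] = millenniumH$  (last char: '$')
  sorted[9] = niumH$millen  (last char: 'n')
  sorted[10] = nniumH$mille  (last char: 'e')
  sorted[11] = umH$millenni  (last char: 'i')
Last column: Hmlmnliu$nei
Original string S is at sorted index 8

Answer: Hmlmnliu$nei
8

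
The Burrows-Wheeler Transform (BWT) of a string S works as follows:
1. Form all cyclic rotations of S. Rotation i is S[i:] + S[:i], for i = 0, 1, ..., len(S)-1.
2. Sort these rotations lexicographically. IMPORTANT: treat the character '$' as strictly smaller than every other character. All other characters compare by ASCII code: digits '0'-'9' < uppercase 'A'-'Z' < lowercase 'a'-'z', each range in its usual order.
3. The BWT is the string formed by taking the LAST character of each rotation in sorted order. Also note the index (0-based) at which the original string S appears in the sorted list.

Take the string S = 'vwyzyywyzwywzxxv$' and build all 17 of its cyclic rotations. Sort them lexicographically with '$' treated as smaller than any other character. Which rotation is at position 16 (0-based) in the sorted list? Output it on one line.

All 17 rotations (rotation i = S[i:]+S[:i]):
  rot[0] = vwyzyywyzwywzxxv$
  rot[1] = wyzyywyzwywzxxv$v
  rot[2] = yzyywyzwywzxxv$vw
  rot[3] = zyywyzwywzxxv$vwy
  rot[4] = yywyzwywzxxv$vwyz
  rot[5] = ywyzwywzxxv$vwyzy
  rot[6] = wyzwywzxxv$vwyzyy
  rot[7] = yzwywzxxv$vwyzyyw
  rot[8] = zwywzxxv$vwyzyywy
  rot[9] = wywzxxv$vwyzyywyz
  rot[10] = ywzxxv$vwyzyywyzw
  rot[11] = wzxxv$vwyzyywyzwy
  rot[12] = zxxv$vwyzyywyzwyw
  rot[13] = xxv$vwyzyywyzwywz
  rot[14] = xv$vwyzyywyzwywzx
  rot[15] = v$vwyzyywyzwywzxx
  rot[16] = $vwyzyywyzwywzxxv
Sorted (with $ < everything):
  sorted[0] = $vwyzyywyzwywzxxv
  sorted[1] = v$vwyzyywyzwywzxx
  sorted[2] = vwyzyywyzwywzxxv$
  sorted[3] = wywzxxv$vwyzyywyz
  sorted[4] = wyzwywzxxv$vwyzyy
  sorted[5] = wyzyywyzwywzxxv$v
  sorted[6] = wzxxv$vwyzyywyzwy
  sorted[7] = xv$vwyzyywyzwywzx
  sorted[8] = xxv$vwyzyywyzwywz
  sorted[9] = ywyzwywzxxv$vwyzy
  sorted[10] = ywzxxv$vwyzyywyzw
  sorted[11] = yywyzwywzxxv$vwyz
  sorted[12] = yzwywzxxv$vwyzyyw
  sorted[13] = yzyywyzwywzxxv$vw
  sorted[14] = zwywzxxv$vwyzyywy
  sorted[15] = zxxv$vwyzyywyzwyw
  sorted[16] = zyywyzwywzxxv$vwy
sorted[16] = zyywyzwywzxxv$vwy

Answer: zyywyzwywzxxv$vwy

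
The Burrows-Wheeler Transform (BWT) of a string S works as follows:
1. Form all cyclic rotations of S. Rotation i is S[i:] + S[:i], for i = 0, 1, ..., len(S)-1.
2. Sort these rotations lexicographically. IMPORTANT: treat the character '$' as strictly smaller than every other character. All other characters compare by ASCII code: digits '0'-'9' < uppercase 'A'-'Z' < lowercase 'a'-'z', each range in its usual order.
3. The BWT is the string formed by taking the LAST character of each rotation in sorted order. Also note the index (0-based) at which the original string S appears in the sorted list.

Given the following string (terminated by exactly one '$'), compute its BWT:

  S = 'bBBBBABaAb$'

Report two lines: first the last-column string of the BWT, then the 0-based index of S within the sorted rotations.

All 11 rotations (rotation i = S[i:]+S[:i]):
  rot[0] = bBBBBABaAb$
  rot[1] = BBBBABaAb$b
  rot[2] = BBBABaAb$bB
  rot[3] = BBABaAb$bBB
  rot[4] = BABaAb$bBBB
  rot[5] = ABaAb$bBBBB
  rot[6] = BaAb$bBBBBA
  rot[7] = aAb$bBBBBAB
  rot[8] = Ab$bBBBBABa
  rot[9] = b$bBBBBABaA
  rot[10] = $bBBBBABaAb
Sorted (with $ < everything):
  sorted[0] = $bBBBBABaAb  (last char: 'b')
  sorted[1] = ABaAb$bBBBB  (last char: 'B')
  sorted[2] = Ab$bBBBBABa  (last char: 'a')
  sorted[3] = BABaAb$bBBB  (last char: 'B')
  sorted[4] = BBABaAb$bBB  (last char: 'B')
  sorted[5] = BBBABaAb$bB  (last char: 'B')
  sorted[6] = BBBBABaAb$b  (last char: 'b')
  sorted[7] = BaAb$bBBBBA  (last char: 'A')
  sorted[8] = aAb$bBBBBAB  (last char: 'B')
  sorted[9] = b$bBBBBABaA  (last char: 'A')
  sorted[10] = bBBBBABaAb$  (last char: '$')
Last column: bBaBBBbABA$
Original string S is at sorted index 10

Answer: bBaBBBbABA$
10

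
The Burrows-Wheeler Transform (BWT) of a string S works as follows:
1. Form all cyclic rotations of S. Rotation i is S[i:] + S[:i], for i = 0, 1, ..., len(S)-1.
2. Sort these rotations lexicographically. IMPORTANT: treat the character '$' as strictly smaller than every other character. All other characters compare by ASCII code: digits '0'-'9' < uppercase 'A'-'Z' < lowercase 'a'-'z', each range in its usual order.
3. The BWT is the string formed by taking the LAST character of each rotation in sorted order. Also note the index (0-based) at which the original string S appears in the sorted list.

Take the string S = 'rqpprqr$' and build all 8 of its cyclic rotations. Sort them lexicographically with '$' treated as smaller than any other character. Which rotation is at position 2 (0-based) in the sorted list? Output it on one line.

All 8 rotations (rotation i = S[i:]+S[:i]):
  rot[0] = rqpprqr$
  rot[1] = qpprqr$r
  rot[2] = pprqr$rq
  rot[3] = prqr$rqp
  rot[4] = rqr$rqpp
  rot[5] = qr$rqppr
  rot[6] = r$rqpprq
  rot[7] = $rqpprqr
Sorted (with $ < everything):
  sorted[0] = $rqpprqr
  sorted[1] = pprqr$rq
  sorted[2] = prqr$rqp
  sorted[3] = qpprqr$r
  sorted[4] = qr$rqppr
  sorted[5] = r$rqpprq
  sorted[6] = rqpprqr$
  sorted[7] = rqr$rqpp
sorted[2] = prqr$rqp

Answer: prqr$rqp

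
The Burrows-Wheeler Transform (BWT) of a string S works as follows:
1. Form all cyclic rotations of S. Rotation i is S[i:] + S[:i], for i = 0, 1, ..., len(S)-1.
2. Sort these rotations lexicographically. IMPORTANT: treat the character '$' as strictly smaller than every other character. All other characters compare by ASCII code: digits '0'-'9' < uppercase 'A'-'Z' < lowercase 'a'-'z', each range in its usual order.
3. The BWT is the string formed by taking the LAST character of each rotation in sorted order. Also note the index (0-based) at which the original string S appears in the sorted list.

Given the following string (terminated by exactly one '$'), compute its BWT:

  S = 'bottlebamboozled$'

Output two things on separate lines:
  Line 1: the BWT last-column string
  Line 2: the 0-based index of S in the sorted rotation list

Answer: dbem$elltzabbotoo
4

Derivation:
All 17 rotations (rotation i = S[i:]+S[:i]):
  rot[0] = bottlebamboozled$
  rot[1] = ottlebamboozled$b
  rot[2] = ttlebamboozled$bo
  rot[3] = tlebamboozled$bot
  rot[4] = lebamboozled$bott
  rot[5] = ebamboozled$bottl
  rot[6] = bamboozled$bottle
  rot[7] = amboozled$bottleb
  rot[8] = mboozled$bottleba
  rot[9] = boozled$bottlebam
  rot[10] = oozled$bottlebamb
  rot[11] = ozled$bottlebambo
  rot[12] = zled$bottlebamboo
  rot[13] = led$bottlebambooz
  rot[14] = ed$bottlebamboozl
  rot[15] = d$bottlebamboozle
  rot[16] = $bottlebamboozled
Sorted (with $ < everything):
  sorted[0] = $bottlebamboozled  (last char: 'd')
  sorted[1] = amboozled$bottleb  (last char: 'b')
  sorted[2] = bamboozled$bottle  (last char: 'e')
  sorted[3] = boozled$bottlebam  (last char: 'm')
  sorted[4] = bottlebamboozled$  (last char: '$')
  sorted[5] = d$bottlebamboozle  (last char: 'e')
  sorted[6] = ebamboozled$bottl  (last char: 'l')
  sorted[7] = ed$bottlebamboozl  (last char: 'l')
  sorted[8] = lebamboozled$bott  (last char: 't')
  sorted[9] = led$bottlebambooz  (last char: 'z')
  sorted[10] = mboozled$bottleba  (last char: 'a')
  sorted[11] = oozled$bottlebamb  (last char: 'b')
  sorted[12] = ottlebamboozled$b  (last char: 'b')
  sorted[13] = ozled$bottlebambo  (last char: 'o')
  sorted[14] = tlebamboozled$bot  (last char: 't')
  sorted[15] = ttlebamboozled$bo  (last char: 'o')
  sorted[16] = zled$bottlebamboo  (last char: 'o')
Last column: dbem$elltzabbotoo
Original string S is at sorted index 4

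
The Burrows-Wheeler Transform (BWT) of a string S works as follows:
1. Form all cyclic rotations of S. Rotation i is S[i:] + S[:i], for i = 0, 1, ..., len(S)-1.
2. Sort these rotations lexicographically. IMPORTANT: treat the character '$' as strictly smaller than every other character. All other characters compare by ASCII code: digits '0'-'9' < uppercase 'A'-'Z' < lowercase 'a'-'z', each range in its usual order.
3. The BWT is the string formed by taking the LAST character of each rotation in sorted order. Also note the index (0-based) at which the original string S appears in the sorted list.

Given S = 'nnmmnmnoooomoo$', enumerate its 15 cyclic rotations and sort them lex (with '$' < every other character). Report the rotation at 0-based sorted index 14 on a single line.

Answer: oooomoo$nnmmnmn

Derivation:
All 15 rotations (rotation i = S[i:]+S[:i]):
  rot[0] = nnmmnmnoooomoo$
  rot[1] = nmmnmnoooomoo$n
  rot[2] = mmnmnoooomoo$nn
  rot[3] = mnmnoooomoo$nnm
  rot[4] = nmnoooomoo$nnmm
  rot[5] = mnoooomoo$nnmmn
  rot[6] = noooomoo$nnmmnm
  rot[7] = oooomoo$nnmmnmn
  rot[8] = ooomoo$nnmmnmno
  rot[9] = oomoo$nnmmnmnoo
  rot[10] = omoo$nnmmnmnooo
  rot[11] = moo$nnmmnmnoooo
  rot[12] = oo$nnmmnmnoooom
  rot[13] = o$nnmmnmnoooomo
  rot[14] = $nnmmnmnoooomoo
Sorted (with $ < everything):
  sorted[0] = $nnmmnmnoooomoo
  sorted[1] = mmnmnoooomoo$nn
  sorted[2] = mnmnoooomoo$nnm
  sorted[3] = mnoooomoo$nnmmn
  sorted[4] = moo$nnmmnmnoooo
  sorted[5] = nmmnmnoooomoo$n
  sorted[6] = nmnoooomoo$nnmm
  sorted[7] = nnmmnmnoooomoo$
  sorted[8] = noooomoo$nnmmnm
  sorted[9] = o$nnmmnmnoooomo
  sorted[10] = omoo$nnmmnmnooo
  sorted[11] = oo$nnmmnmnoooom
  sorted[12] = oomoo$nnmmnmnoo
  sorted[13] = ooomoo$nnmmnmno
  sorted[14] = oooomoo$nnmmnmn
sorted[14] = oooomoo$nnmmnmn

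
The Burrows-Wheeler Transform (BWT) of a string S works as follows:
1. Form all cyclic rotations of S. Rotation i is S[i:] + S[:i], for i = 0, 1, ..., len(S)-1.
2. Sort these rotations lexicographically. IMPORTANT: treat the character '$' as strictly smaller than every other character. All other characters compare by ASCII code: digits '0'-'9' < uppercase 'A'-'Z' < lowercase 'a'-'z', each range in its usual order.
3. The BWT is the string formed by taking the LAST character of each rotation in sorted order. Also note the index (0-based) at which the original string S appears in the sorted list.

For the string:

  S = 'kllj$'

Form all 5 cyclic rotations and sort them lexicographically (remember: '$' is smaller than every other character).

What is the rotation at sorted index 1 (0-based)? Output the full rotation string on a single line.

Answer: j$kll

Derivation:
All 5 rotations (rotation i = S[i:]+S[:i]):
  rot[0] = kllj$
  rot[1] = llj$k
  rot[2] = lj$kl
  rot[3] = j$kll
  rot[4] = $kllj
Sorted (with $ < everything):
  sorted[0] = $kllj
  sorted[1] = j$kll
  sorted[2] = kllj$
  sorted[3] = lj$kl
  sorted[4] = llj$k
sorted[1] = j$kll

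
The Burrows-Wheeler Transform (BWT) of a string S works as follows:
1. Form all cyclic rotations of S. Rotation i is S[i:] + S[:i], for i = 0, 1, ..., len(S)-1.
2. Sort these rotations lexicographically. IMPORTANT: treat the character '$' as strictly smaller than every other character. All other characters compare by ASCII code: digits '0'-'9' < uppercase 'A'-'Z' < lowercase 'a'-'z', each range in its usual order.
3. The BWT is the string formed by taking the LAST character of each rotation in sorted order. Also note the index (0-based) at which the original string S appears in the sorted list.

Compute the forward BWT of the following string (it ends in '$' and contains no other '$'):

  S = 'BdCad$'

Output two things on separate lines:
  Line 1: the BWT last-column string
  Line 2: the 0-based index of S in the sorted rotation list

Answer: d$dCaB
1

Derivation:
All 6 rotations (rotation i = S[i:]+S[:i]):
  rot[0] = BdCad$
  rot[1] = dCad$B
  rot[2] = Cad$Bd
  rot[3] = ad$BdC
  rot[4] = d$BdCa
  rot[5] = $BdCad
Sorted (with $ < everything):
  sorted[0] = $BdCad  (last char: 'd')
  sorted[1] = BdCad$  (last char: '$')
  sorted[2] = Cad$Bd  (last char: 'd')
  sorted[3] = ad$BdC  (last char: 'C')
  sorted[4] = d$BdCa  (last char: 'a')
  sorted[5] = dCad$B  (last char: 'B')
Last column: d$dCaB
Original string S is at sorted index 1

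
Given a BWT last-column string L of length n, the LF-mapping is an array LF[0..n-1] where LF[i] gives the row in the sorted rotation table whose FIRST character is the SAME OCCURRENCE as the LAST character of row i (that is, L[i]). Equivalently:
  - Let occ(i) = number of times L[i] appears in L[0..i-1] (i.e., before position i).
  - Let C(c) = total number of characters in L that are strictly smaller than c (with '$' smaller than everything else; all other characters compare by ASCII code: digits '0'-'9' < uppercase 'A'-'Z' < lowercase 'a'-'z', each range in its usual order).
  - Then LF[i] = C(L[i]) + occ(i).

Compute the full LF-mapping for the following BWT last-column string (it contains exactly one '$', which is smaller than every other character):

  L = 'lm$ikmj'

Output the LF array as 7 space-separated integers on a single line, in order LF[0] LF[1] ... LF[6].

Char counts: '$':1, 'i':1, 'j':1, 'k':1, 'l':1, 'm':2
C (first-col start): C('$')=0, C('i')=1, C('j')=2, C('k')=3, C('l')=4, C('m')=5
L[0]='l': occ=0, LF[0]=C('l')+0=4+0=4
L[1]='m': occ=0, LF[1]=C('m')+0=5+0=5
L[2]='$': occ=0, LF[2]=C('$')+0=0+0=0
L[3]='i': occ=0, LF[3]=C('i')+0=1+0=1
L[4]='k': occ=0, LF[4]=C('k')+0=3+0=3
L[5]='m': occ=1, LF[5]=C('m')+1=5+1=6
L[6]='j': occ=0, LF[6]=C('j')+0=2+0=2

Answer: 4 5 0 1 3 6 2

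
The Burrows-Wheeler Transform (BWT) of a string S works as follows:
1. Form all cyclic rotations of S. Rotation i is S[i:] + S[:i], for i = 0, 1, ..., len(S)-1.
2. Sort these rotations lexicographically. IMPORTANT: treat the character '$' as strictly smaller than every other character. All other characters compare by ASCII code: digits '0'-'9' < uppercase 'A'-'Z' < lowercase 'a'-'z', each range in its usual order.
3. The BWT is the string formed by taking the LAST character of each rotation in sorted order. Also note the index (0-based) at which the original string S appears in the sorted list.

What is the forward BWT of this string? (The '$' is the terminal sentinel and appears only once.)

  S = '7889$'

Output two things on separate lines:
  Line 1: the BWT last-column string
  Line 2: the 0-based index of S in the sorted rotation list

All 5 rotations (rotation i = S[i:]+S[:i]):
  rot[0] = 7889$
  rot[1] = 889$7
  rot[2] = 89$78
  rot[3] = 9$788
  rot[4] = $7889
Sorted (with $ < everything):
  sorted[0] = $7889  (last char: '9')
  sorted[1] = 7889$  (last char: '$')
  sorted[2] = 889$7  (last char: '7')
  sorted[3] = 89$78  (last char: '8')
  sorted[4] = 9$788  (last char: '8')
Last column: 9$788
Original string S is at sorted index 1

Answer: 9$788
1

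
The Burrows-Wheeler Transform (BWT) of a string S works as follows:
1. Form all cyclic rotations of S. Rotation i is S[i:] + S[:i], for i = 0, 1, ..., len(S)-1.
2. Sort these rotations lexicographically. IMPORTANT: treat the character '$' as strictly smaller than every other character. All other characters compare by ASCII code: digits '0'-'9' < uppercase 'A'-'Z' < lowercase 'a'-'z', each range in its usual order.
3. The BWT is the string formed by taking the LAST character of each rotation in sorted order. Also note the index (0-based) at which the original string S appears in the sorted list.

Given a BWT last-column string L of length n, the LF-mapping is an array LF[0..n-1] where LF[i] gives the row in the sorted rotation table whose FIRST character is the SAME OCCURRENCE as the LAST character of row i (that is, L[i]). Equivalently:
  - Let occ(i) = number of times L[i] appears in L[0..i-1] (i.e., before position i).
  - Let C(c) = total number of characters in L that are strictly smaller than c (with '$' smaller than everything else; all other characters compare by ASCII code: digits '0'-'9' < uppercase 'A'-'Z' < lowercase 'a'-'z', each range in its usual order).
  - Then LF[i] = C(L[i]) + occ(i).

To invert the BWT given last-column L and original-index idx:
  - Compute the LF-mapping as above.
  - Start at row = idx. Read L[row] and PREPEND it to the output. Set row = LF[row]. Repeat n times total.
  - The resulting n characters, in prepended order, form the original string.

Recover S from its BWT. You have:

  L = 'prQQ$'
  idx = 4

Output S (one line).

LF mapping: 3 4 1 2 0
Walk LF starting at row 4, prepending L[row]:
  step 1: row=4, L[4]='$', prepend. Next row=LF[4]=0
  step 2: row=0, L[0]='p', prepend. Next row=LF[0]=3
  step 3: row=3, L[3]='Q', prepend. Next row=LF[3]=2
  step 4: row=2, L[2]='Q', prepend. Next row=LF[2]=1
  step 5: row=1, L[1]='r', prepend. Next row=LF[1]=4
Reversed output: rQQp$

Answer: rQQp$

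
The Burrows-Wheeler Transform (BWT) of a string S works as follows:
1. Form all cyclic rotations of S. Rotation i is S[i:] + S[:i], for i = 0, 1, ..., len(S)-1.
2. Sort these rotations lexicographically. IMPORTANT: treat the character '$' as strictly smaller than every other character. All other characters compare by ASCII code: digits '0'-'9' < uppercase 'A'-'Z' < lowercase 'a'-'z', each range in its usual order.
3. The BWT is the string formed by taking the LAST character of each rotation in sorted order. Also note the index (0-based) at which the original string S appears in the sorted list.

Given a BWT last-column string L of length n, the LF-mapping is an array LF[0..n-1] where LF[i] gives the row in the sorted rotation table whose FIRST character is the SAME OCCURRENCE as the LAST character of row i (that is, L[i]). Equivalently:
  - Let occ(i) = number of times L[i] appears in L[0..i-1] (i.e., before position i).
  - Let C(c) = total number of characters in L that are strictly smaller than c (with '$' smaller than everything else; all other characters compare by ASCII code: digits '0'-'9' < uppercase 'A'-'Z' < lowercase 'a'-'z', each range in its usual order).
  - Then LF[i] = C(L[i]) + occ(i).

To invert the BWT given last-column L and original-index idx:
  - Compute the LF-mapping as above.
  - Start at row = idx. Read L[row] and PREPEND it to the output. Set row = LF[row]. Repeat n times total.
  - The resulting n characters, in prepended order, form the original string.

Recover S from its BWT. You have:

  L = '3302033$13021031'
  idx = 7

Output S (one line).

LF mapping: 10 11 1 8 2 12 13 0 5 14 3 9 6 4 15 7
Walk LF starting at row 7, prepending L[row]:
  step 1: row=7, L[7]='$', prepend. Next row=LF[7]=0
  step 2: row=0, L[0]='3', prepend. Next row=LF[0]=10
  step 3: row=10, L[10]='0', prepend. Next row=LF[10]=3
  step 4: row=3, L[3]='2', prepend. Next row=LF[3]=8
  step 5: row=8, L[8]='1', prepend. Next row=LF[8]=5
  step 6: row=5, L[5]='3', prepend. Next row=LF[5]=12
  step 7: row=12, L[12]='1', prepend. Next row=LF[12]=6
  step 8: row=6, L[6]='3', prepend. Next row=LF[6]=13
  step 9: row=13, L[13]='0', prepend. Next row=LF[13]=4
  step 10: row=4, L[4]='0', prepend. Next row=LF[4]=2
  step 11: row=2, L[2]='0', prepend. Next row=LF[2]=1
  step 12: row=1, L[1]='3', prepend. Next row=LF[1]=11
  step 13: row=11, L[11]='2', prepend. Next row=LF[11]=9
  step 14: row=9, L[9]='3', prepend. Next row=LF[9]=14
  step 15: row=14, L[14]='3', prepend. Next row=LF[14]=15
  step 16: row=15, L[15]='1', prepend. Next row=LF[15]=7
Reversed output: 133230003131203$

Answer: 133230003131203$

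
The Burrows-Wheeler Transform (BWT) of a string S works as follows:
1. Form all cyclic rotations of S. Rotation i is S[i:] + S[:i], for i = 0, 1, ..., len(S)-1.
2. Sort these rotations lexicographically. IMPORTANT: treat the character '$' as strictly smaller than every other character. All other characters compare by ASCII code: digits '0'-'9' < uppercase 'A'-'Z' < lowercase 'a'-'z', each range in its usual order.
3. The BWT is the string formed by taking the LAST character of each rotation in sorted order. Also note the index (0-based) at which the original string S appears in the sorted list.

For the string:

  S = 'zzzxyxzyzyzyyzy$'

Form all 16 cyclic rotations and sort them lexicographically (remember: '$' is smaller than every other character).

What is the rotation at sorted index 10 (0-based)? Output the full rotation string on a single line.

All 16 rotations (rotation i = S[i:]+S[:i]):
  rot[0] = zzzxyxzyzyzyyzy$
  rot[1] = zzxyxzyzyzyyzy$z
  rot[2] = zxyxzyzyzyyzy$zz
  rot[3] = xyxzyzyzyyzy$zzz
  rot[4] = yxzyzyzyyzy$zzzx
  rot[5] = xzyzyzyyzy$zzzxy
  rot[6] = zyzyzyyzy$zzzxyx
  rot[7] = yzyzyyzy$zzzxyxz
  rot[8] = zyzyyzy$zzzxyxzy
  rot[9] = yzyyzy$zzzxyxzyz
  rot[10] = zyyzy$zzzxyxzyzy
  rot[11] = yyzy$zzzxyxzyzyz
  rot[12] = yzy$zzzxyxzyzyzy
  rot[13] = zy$zzzxyxzyzyzyy
  rot[14] = y$zzzxyxzyzyzyyz
  rot[15] = $zzzxyxzyzyzyyzy
Sorted (with $ < everything):
  sorted[0] = $zzzxyxzyzyzyyzy
  sorted[1] = xyxzyzyzyyzy$zzz
  sorted[2] = xzyzyzyyzy$zzzxy
  sorted[3] = y$zzzxyxzyzyzyyz
  sorted[4] = yxzyzyzyyzy$zzzx
  sorted[5] = yyzy$zzzxyxzyzyz
  sorted[6] = yzy$zzzxyxzyzyzy
  sorted[7] = yzyyzy$zzzxyxzyz
  sorted[8] = yzyzyyzy$zzzxyxz
  sorted[9] = zxyxzyzyzyyzy$zz
  sorted[10] = zy$zzzxyxzyzyzyy
  sorted[11] = zyyzy$zzzxyxzyzy
  sorted[12] = zyzyyzy$zzzxyxzy
  sorted[13] = zyzyzyyzy$zzzxyx
  sorted[14] = zzxyxzyzyzyyzy$z
  sorted[15] = zzzxyxzyzyzyyzy$
sorted[10] = zy$zzzxyxzyzyzyy

Answer: zy$zzzxyxzyzyzyy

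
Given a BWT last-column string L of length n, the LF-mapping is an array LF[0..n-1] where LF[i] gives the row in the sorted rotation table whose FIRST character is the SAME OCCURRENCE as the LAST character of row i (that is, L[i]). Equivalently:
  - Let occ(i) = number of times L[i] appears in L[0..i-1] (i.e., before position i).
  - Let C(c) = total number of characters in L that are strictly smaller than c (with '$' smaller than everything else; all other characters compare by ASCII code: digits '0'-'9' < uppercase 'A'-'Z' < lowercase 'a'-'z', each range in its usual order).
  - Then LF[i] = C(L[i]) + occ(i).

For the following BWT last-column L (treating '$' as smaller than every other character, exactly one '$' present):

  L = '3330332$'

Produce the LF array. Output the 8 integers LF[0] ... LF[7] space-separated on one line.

Answer: 3 4 5 1 6 7 2 0

Derivation:
Char counts: '$':1, '0':1, '2':1, '3':5
C (first-col start): C('$')=0, C('0')=1, C('2')=2, C('3')=3
L[0]='3': occ=0, LF[0]=C('3')+0=3+0=3
L[1]='3': occ=1, LF[1]=C('3')+1=3+1=4
L[2]='3': occ=2, LF[2]=C('3')+2=3+2=5
L[3]='0': occ=0, LF[3]=C('0')+0=1+0=1
L[4]='3': occ=3, LF[4]=C('3')+3=3+3=6
L[5]='3': occ=4, LF[5]=C('3')+4=3+4=7
L[6]='2': occ=0, LF[6]=C('2')+0=2+0=2
L[7]='$': occ=0, LF[7]=C('$')+0=0+0=0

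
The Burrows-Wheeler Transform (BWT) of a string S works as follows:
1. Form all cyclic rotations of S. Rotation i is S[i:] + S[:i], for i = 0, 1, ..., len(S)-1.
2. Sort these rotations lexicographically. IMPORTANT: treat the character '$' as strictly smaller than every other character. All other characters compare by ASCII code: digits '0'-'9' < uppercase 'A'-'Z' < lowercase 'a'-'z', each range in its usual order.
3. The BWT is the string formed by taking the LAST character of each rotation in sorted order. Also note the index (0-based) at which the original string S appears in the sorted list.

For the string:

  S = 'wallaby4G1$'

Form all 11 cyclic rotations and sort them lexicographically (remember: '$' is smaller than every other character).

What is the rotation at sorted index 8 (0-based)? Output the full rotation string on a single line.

Answer: llaby4G1$wa

Derivation:
All 11 rotations (rotation i = S[i:]+S[:i]):
  rot[0] = wallaby4G1$
  rot[1] = allaby4G1$w
  rot[2] = llaby4G1$wa
  rot[3] = laby4G1$wal
  rot[4] = aby4G1$wall
  rot[5] = by4G1$walla
  rot[6] = y4G1$wallab
  rot[7] = 4G1$wallaby
  rot[8] = G1$wallaby4
  rot[9] = 1$wallaby4G
  rot[10] = $wallaby4G1
Sorted (with $ < everything):
  sorted[0] = $wallaby4G1
  sorted[1] = 1$wallaby4G
  sorted[2] = 4G1$wallaby
  sorted[3] = G1$wallaby4
  sorted[4] = aby4G1$wall
  sorted[5] = allaby4G1$w
  sorted[6] = by4G1$walla
  sorted[7] = laby4G1$wal
  sorted[8] = llaby4G1$wa
  sorted[9] = wallaby4G1$
  sorted[10] = y4G1$wallab
sorted[8] = llaby4G1$wa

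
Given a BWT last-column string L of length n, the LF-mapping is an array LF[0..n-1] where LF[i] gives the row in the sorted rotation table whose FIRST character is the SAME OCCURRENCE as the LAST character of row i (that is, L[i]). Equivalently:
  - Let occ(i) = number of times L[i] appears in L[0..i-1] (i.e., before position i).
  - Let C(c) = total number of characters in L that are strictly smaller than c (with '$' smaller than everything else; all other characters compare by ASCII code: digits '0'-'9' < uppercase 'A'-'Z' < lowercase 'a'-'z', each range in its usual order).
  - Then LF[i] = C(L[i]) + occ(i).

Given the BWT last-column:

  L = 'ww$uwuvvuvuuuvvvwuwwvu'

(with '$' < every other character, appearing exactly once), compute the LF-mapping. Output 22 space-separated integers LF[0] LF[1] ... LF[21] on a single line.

Char counts: '$':1, 'u':8, 'v':7, 'w':6
C (first-col start): C('$')=0, C('u')=1, C('v')=9, C('w')=16
L[0]='w': occ=0, LF[0]=C('w')+0=16+0=16
L[1]='w': occ=1, LF[1]=C('w')+1=16+1=17
L[2]='$': occ=0, LF[2]=C('$')+0=0+0=0
L[3]='u': occ=0, LF[3]=C('u')+0=1+0=1
L[4]='w': occ=2, LF[4]=C('w')+2=16+2=18
L[5]='u': occ=1, LF[5]=C('u')+1=1+1=2
L[6]='v': occ=0, LF[6]=C('v')+0=9+0=9
L[7]='v': occ=1, LF[7]=C('v')+1=9+1=10
L[8]='u': occ=2, LF[8]=C('u')+2=1+2=3
L[9]='v': occ=2, LF[9]=C('v')+2=9+2=11
L[10]='u': occ=3, LF[10]=C('u')+3=1+3=4
L[11]='u': occ=4, LF[11]=C('u')+4=1+4=5
L[12]='u': occ=5, LF[12]=C('u')+5=1+5=6
L[13]='v': occ=3, LF[13]=C('v')+3=9+3=12
L[14]='v': occ=4, LF[14]=C('v')+4=9+4=13
L[15]='v': occ=5, LF[15]=C('v')+5=9+5=14
L[16]='w': occ=3, LF[16]=C('w')+3=16+3=19
L[17]='u': occ=6, LF[17]=C('u')+6=1+6=7
L[18]='w': occ=4, LF[18]=C('w')+4=16+4=20
L[19]='w': occ=5, LF[19]=C('w')+5=16+5=21
L[20]='v': occ=6, LF[20]=C('v')+6=9+6=15
L[21]='u': occ=7, LF[21]=C('u')+7=1+7=8

Answer: 16 17 0 1 18 2 9 10 3 11 4 5 6 12 13 14 19 7 20 21 15 8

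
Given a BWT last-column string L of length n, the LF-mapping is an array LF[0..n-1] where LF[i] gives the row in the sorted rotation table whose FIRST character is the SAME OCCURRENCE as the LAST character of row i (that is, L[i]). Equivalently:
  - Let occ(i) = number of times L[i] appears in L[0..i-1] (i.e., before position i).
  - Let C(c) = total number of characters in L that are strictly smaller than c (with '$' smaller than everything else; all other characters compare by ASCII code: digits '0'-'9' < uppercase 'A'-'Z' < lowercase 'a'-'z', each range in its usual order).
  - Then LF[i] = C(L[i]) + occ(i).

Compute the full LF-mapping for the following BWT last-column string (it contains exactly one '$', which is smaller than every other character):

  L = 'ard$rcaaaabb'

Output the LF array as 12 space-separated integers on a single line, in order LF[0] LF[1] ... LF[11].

Answer: 1 10 9 0 11 8 2 3 4 5 6 7

Derivation:
Char counts: '$':1, 'a':5, 'b':2, 'c':1, 'd':1, 'r':2
C (first-col start): C('$')=0, C('a')=1, C('b')=6, C('c')=8, C('d')=9, C('r')=10
L[0]='a': occ=0, LF[0]=C('a')+0=1+0=1
L[1]='r': occ=0, LF[1]=C('r')+0=10+0=10
L[2]='d': occ=0, LF[2]=C('d')+0=9+0=9
L[3]='$': occ=0, LF[3]=C('$')+0=0+0=0
L[4]='r': occ=1, LF[4]=C('r')+1=10+1=11
L[5]='c': occ=0, LF[5]=C('c')+0=8+0=8
L[6]='a': occ=1, LF[6]=C('a')+1=1+1=2
L[7]='a': occ=2, LF[7]=C('a')+2=1+2=3
L[8]='a': occ=3, LF[8]=C('a')+3=1+3=4
L[9]='a': occ=4, LF[9]=C('a')+4=1+4=5
L[10]='b': occ=0, LF[10]=C('b')+0=6+0=6
L[11]='b': occ=1, LF[11]=C('b')+1=6+1=7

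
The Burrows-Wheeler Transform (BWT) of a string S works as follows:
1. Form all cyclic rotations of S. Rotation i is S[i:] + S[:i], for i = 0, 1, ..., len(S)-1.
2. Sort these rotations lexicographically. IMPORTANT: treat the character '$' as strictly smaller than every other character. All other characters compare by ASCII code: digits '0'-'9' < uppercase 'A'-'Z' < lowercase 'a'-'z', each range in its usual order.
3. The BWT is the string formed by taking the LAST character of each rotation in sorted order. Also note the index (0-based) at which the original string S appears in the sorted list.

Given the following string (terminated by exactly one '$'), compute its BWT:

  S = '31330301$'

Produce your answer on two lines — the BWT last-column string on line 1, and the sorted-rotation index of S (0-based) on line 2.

Answer: 1330303$1
7

Derivation:
All 9 rotations (rotation i = S[i:]+S[:i]):
  rot[0] = 31330301$
  rot[1] = 1330301$3
  rot[2] = 330301$31
  rot[3] = 30301$313
  rot[4] = 0301$3133
  rot[5] = 301$31330
  rot[6] = 01$313303
  rot[7] = 1$3133030
  rot[8] = $31330301
Sorted (with $ < everything):
  sorted[0] = $31330301  (last char: '1')
  sorted[1] = 01$313303  (last char: '3')
  sorted[2] = 0301$3133  (last char: '3')
  sorted[3] = 1$3133030  (last char: '0')
  sorted[4] = 1330301$3  (last char: '3')
  sorted[5] = 301$31330  (last char: '0')
  sorted[6] = 30301$313  (last char: '3')
  sorted[7] = 31330301$  (last char: '$')
  sorted[8] = 330301$31  (last char: '1')
Last column: 1330303$1
Original string S is at sorted index 7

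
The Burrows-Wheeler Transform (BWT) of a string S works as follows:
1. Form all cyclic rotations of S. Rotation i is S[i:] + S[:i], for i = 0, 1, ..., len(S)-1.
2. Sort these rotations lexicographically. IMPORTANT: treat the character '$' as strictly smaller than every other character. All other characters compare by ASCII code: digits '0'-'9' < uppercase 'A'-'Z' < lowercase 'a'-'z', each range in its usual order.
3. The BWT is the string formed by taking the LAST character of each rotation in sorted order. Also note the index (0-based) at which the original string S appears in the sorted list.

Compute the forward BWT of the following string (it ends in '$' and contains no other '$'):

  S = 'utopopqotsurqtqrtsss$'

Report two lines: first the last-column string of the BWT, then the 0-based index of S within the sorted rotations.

Answer: stpqooptruqssttuqros$
20

Derivation:
All 21 rotations (rotation i = S[i:]+S[:i]):
  rot[0] = utopopqotsurqtqrtsss$
  rot[1] = topopqotsurqtqrtsss$u
  rot[2] = opopqotsurqtqrtsss$ut
  rot[3] = popqotsurqtqrtsss$uto
  rot[4] = opqotsurqtqrtsss$utop
  rot[5] = pqotsurqtqrtsss$utopo
  rot[6] = qotsurqtqrtsss$utopop
  rot[7] = otsurqtqrtsss$utopopq
  rot[8] = tsurqtqrtsss$utopopqo
  rot[9] = surqtqrtsss$utopopqot
  rot[10] = urqtqrtsss$utopopqots
  rot[11] = rqtqrtsss$utopopqotsu
  rot[12] = qtqrtsss$utopopqotsur
  rot[13] = tqrtsss$utopopqotsurq
  rot[14] = qrtsss$utopopqotsurqt
  rot[15] = rtsss$utopopqotsurqtq
  rot[16] = tsss$utopopqotsurqtqr
  rot[17] = sss$utopopqotsurqtqrt
  rot[18] = ss$utopopqotsurqtqrts
  rot[19] = s$utopopqotsurqtqrtss
  rot[20] = $utopopqotsurqtqrtsss
Sorted (with $ < everything):
  sorted[0] = $utopopqotsurqtqrtsss  (last char: 's')
  sorted[1] = opopqotsurqtqrtsss$ut  (last char: 't')
  sorted[2] = opqotsurqtqrtsss$utop  (last char: 'p')
  sorted[3] = otsurqtqrtsss$utopopq  (last char: 'q')
  sorted[4] = popqotsurqtqrtsss$uto  (last char: 'o')
  sorted[5] = pqotsurqtqrtsss$utopo  (last char: 'o')
  sorted[6] = qotsurqtqrtsss$utopop  (last char: 'p')
  sorted[7] = qrtsss$utopopqotsurqt  (last char: 't')
  sorted[8] = qtqrtsss$utopopqotsur  (last char: 'r')
  sorted[9] = rqtqrtsss$utopopqotsu  (last char: 'u')
  sorted[10] = rtsss$utopopqotsurqtq  (last char: 'q')
  sorted[11] = s$utopopqotsurqtqrtss  (last char: 's')
  sorted[12] = ss$utopopqotsurqtqrts  (last char: 's')
  sorted[13] = sss$utopopqotsurqtqrt  (last char: 't')
  sorted[14] = surqtqrtsss$utopopqot  (last char: 't')
  sorted[15] = topopqotsurqtqrtsss$u  (last char: 'u')
  sorted[16] = tqrtsss$utopopqotsurq  (last char: 'q')
  sorted[17] = tsss$utopopqotsurqtqr  (last char: 'r')
  sorted[18] = tsurqtqrtsss$utopopqo  (last char: 'o')
  sorted[19] = urqtqrtsss$utopopqots  (last char: 's')
  sorted[20] = utopopqotsurqtqrtsss$  (last char: '$')
Last column: stpqooptruqssttuqros$
Original string S is at sorted index 20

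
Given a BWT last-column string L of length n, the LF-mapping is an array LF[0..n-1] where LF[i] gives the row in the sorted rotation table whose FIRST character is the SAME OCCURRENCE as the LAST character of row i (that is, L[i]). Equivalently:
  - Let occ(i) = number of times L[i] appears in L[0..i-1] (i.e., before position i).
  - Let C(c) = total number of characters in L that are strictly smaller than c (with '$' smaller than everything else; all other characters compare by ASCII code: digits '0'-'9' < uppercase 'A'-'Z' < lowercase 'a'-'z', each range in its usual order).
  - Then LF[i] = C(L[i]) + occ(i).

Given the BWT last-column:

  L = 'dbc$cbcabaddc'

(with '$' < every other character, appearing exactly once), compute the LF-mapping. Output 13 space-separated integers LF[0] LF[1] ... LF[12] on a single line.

Char counts: '$':1, 'a':2, 'b':3, 'c':4, 'd':3
C (first-col start): C('$')=0, C('a')=1, C('b')=3, C('c')=6, C('d')=10
L[0]='d': occ=0, LF[0]=C('d')+0=10+0=10
L[1]='b': occ=0, LF[1]=C('b')+0=3+0=3
L[2]='c': occ=0, LF[2]=C('c')+0=6+0=6
L[3]='$': occ=0, LF[3]=C('$')+0=0+0=0
L[4]='c': occ=1, LF[4]=C('c')+1=6+1=7
L[5]='b': occ=1, LF[5]=C('b')+1=3+1=4
L[6]='c': occ=2, LF[6]=C('c')+2=6+2=8
L[7]='a': occ=0, LF[7]=C('a')+0=1+0=1
L[8]='b': occ=2, LF[8]=C('b')+2=3+2=5
L[9]='a': occ=1, LF[9]=C('a')+1=1+1=2
L[10]='d': occ=1, LF[10]=C('d')+1=10+1=11
L[11]='d': occ=2, LF[11]=C('d')+2=10+2=12
L[12]='c': occ=3, LF[12]=C('c')+3=6+3=9

Answer: 10 3 6 0 7 4 8 1 5 2 11 12 9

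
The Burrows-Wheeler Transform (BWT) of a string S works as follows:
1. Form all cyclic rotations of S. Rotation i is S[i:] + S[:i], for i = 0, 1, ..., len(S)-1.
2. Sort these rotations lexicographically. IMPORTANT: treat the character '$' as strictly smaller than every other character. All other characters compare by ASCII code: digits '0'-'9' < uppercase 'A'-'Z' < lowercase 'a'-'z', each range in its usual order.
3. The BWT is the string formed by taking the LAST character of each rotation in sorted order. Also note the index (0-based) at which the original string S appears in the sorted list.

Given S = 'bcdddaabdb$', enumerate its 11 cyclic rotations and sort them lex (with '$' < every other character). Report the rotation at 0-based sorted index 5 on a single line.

All 11 rotations (rotation i = S[i:]+S[:i]):
  rot[0] = bcdddaabdb$
  rot[1] = cdddaabdb$b
  rot[2] = dddaabdb$bc
  rot[3] = ddaabdb$bcd
  rot[4] = daabdb$bcdd
  rot[5] = aabdb$bcddd
  rot[6] = abdb$bcddda
  rot[7] = bdb$bcdddaa
  rot[8] = db$bcdddaab
  rot[9] = b$bcdddaabd
  rot[10] = $bcdddaabdb
Sorted (with $ < everything):
  sorted[0] = $bcdddaabdb
  sorted[1] = aabdb$bcddd
  sorted[2] = abdb$bcddda
  sorted[3] = b$bcdddaabd
  sorted[4] = bcdddaabdb$
  sorted[5] = bdb$bcdddaa
  sorted[6] = cdddaabdb$b
  sorted[7] = daabdb$bcdd
  sorted[8] = db$bcdddaab
  sorted[9] = ddaabdb$bcd
  sorted[10] = dddaabdb$bc
sorted[5] = bdb$bcdddaa

Answer: bdb$bcdddaa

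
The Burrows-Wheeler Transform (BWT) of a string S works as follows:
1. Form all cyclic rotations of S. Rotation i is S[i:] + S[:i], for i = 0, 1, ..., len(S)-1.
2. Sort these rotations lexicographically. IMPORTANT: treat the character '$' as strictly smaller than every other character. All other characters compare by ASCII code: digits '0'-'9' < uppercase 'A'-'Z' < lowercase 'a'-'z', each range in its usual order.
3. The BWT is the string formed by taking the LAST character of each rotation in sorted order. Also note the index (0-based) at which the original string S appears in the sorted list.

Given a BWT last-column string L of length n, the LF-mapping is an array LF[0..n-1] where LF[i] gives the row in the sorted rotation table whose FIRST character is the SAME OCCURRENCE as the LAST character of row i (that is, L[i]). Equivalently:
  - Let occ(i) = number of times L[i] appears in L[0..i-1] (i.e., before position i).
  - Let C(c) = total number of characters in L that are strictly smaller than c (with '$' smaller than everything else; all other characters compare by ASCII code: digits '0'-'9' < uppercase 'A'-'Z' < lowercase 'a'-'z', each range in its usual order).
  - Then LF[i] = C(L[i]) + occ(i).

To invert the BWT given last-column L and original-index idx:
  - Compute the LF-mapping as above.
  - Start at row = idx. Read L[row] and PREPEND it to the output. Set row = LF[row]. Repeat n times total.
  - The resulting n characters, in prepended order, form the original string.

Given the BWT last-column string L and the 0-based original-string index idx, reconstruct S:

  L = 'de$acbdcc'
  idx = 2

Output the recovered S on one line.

LF mapping: 6 8 0 1 3 2 7 4 5
Walk LF starting at row 2, prepending L[row]:
  step 1: row=2, L[2]='$', prepend. Next row=LF[2]=0
  step 2: row=0, L[0]='d', prepend. Next row=LF[0]=6
  step 3: row=6, L[6]='d', prepend. Next row=LF[6]=7
  step 4: row=7, L[7]='c', prepend. Next row=LF[7]=4
  step 5: row=4, L[4]='c', prepend. Next row=LF[4]=3
  step 6: row=3, L[3]='a', prepend. Next row=LF[3]=1
  step 7: row=1, L[1]='e', prepend. Next row=LF[1]=8
  step 8: row=8, L[8]='c', prepend. Next row=LF[8]=5
  step 9: row=5, L[5]='b', prepend. Next row=LF[5]=2
Reversed output: bceaccdd$

Answer: bceaccdd$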